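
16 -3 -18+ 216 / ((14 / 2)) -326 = -2101 / 7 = -300.14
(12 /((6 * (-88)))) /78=-1 /3432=-0.00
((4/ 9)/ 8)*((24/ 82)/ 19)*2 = 4/ 2337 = 0.00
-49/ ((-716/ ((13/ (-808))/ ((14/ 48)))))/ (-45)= 91/ 1084740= 0.00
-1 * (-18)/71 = 18/71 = 0.25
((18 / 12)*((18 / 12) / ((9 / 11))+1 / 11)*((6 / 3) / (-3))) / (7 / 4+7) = -254 / 1155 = -0.22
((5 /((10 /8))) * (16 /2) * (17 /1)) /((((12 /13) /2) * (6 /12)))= 7072 /3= 2357.33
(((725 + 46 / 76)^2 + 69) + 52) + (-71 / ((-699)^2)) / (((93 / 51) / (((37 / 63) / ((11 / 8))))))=7982099164685644231 / 15157112468652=526624.00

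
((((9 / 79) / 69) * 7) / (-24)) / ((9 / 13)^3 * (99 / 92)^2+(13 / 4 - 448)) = 707434 / 652789859541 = 0.00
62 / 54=31 / 27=1.15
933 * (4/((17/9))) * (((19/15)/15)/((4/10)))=417.11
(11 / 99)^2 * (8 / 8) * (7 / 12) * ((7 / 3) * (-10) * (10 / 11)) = -1225 / 8019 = -0.15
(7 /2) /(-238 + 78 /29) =-203 /13648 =-0.01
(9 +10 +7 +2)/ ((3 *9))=28/ 27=1.04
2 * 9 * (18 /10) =32.40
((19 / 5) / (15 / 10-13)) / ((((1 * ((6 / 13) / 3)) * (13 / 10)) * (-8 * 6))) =19 / 552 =0.03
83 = 83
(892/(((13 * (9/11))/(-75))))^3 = -14760213677000000/59319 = -248827756317.54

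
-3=-3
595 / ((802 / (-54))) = -16065 / 401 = -40.06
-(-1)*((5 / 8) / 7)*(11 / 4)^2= 0.68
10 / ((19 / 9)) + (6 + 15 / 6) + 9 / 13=6881 / 494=13.93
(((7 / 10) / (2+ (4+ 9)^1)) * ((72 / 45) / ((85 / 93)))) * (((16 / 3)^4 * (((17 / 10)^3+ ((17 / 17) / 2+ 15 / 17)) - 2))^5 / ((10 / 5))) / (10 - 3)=2958227592142122.45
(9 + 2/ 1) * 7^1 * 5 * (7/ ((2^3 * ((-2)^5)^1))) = -2695/ 256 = -10.53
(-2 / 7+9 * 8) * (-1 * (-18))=9036 / 7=1290.86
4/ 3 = 1.33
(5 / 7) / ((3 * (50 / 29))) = 29 / 210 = 0.14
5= 5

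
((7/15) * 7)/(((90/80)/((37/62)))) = 7252/4185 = 1.73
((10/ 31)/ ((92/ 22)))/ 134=55/ 95542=0.00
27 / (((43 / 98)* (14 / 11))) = 2079 / 43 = 48.35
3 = 3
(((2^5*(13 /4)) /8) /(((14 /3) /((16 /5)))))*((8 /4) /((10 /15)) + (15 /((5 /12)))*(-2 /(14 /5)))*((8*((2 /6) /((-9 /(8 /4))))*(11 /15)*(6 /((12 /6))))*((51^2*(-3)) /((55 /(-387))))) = 88772920704 /6125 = 14493538.07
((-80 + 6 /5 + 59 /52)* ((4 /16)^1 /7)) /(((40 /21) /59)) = -85.92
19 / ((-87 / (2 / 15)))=-38 / 1305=-0.03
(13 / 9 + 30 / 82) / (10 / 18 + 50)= 668 / 18655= 0.04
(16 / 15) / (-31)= -16 / 465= -0.03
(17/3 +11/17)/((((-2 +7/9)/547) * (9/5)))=-880670/561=-1569.82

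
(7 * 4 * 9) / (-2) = -126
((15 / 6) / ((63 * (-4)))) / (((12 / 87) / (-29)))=4205 / 2016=2.09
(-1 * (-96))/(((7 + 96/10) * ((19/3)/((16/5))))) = 4608/1577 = 2.92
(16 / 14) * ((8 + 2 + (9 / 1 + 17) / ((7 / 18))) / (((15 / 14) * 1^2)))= 8608 / 105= 81.98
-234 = -234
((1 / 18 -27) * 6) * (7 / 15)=-679 / 9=-75.44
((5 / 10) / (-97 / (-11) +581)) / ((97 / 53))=0.00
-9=-9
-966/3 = -322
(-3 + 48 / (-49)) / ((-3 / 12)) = 780 / 49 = 15.92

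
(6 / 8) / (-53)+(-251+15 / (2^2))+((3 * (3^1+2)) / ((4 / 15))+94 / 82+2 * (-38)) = -2310923 / 8692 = -265.87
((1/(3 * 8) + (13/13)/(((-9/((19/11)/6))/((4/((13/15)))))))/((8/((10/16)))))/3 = -5455/1976832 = -0.00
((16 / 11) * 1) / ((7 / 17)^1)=272 / 77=3.53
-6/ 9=-2/ 3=-0.67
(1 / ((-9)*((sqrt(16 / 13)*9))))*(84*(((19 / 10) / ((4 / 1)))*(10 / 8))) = -133*sqrt(13) / 864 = -0.56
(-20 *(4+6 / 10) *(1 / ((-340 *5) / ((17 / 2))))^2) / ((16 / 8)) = -23 / 20000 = -0.00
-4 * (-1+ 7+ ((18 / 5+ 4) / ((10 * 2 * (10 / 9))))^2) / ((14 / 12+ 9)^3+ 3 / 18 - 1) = -82579014 / 3543765625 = -0.02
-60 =-60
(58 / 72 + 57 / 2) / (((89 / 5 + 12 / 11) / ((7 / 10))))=81235 / 74808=1.09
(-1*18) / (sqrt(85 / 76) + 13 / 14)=3458 / 53 - 98*sqrt(1615) / 53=-9.06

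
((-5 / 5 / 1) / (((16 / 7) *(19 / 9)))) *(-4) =63 / 76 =0.83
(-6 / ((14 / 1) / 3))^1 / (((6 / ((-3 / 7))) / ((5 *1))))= 45 / 98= 0.46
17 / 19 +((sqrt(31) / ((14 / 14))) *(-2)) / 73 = 17 / 19- 2 *sqrt(31) / 73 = 0.74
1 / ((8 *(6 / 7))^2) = 49 / 2304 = 0.02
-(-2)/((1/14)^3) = 5488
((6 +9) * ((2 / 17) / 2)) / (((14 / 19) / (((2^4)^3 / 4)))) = 145920 / 119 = 1226.22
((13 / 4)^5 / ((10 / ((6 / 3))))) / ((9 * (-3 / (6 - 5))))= -371293 / 138240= -2.69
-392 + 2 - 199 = -589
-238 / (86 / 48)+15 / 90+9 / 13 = -442655 / 3354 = -131.98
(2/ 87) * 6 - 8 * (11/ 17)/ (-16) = 0.46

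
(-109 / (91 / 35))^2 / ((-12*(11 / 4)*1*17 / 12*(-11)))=1188100 / 347633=3.42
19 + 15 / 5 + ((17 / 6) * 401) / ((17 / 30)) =2027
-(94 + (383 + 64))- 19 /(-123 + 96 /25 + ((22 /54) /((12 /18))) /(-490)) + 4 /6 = -8515859131 /15765033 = -540.17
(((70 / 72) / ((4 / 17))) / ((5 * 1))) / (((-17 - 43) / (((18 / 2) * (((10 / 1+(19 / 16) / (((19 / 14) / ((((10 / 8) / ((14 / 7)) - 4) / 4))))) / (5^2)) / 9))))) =-282149 / 55296000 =-0.01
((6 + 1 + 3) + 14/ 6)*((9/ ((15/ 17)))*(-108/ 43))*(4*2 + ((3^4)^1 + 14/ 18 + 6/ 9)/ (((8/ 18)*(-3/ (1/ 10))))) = -617049/ 1075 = -574.00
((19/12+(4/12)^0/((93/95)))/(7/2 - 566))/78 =-323/5440500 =-0.00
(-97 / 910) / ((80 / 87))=-8439 / 72800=-0.12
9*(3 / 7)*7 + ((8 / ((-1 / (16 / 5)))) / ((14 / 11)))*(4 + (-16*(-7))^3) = -989071183 / 35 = -28259176.66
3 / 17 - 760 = -12917 / 17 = -759.82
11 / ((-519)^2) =11 / 269361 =0.00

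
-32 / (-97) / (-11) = -32 / 1067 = -0.03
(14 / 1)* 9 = 126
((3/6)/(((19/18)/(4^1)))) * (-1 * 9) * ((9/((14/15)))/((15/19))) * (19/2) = -13851/7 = -1978.71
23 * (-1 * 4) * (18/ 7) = -1656/ 7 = -236.57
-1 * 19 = -19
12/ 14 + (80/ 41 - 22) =-5508/ 287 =-19.19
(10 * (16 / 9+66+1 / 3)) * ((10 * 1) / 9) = 61300 / 81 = 756.79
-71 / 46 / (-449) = 71 / 20654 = 0.00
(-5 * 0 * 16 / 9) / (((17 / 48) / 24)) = 0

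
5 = 5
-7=-7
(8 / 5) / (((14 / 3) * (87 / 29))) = 4 / 35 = 0.11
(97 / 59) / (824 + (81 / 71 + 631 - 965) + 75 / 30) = 13774 / 4135723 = 0.00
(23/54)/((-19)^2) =23/19494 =0.00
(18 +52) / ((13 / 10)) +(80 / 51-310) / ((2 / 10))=-986750 / 663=-1488.31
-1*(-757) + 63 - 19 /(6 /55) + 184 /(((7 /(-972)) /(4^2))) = -17142283 /42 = -408149.60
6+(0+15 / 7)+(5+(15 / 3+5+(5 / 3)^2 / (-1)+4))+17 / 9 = 1654 / 63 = 26.25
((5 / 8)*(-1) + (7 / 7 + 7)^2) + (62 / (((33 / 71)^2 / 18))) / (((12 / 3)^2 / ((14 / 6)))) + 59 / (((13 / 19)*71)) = 2192459089 / 2680392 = 817.96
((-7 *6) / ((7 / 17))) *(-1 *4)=408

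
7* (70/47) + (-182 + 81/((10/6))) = -28899/235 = -122.97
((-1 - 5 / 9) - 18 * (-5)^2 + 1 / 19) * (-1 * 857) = 66166399 / 171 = 386938.01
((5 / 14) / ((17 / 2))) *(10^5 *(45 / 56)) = 2812500 / 833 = 3376.35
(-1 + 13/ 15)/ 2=-1/ 15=-0.07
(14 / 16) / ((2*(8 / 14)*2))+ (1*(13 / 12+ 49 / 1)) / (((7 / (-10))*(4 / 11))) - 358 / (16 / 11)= -1189435 / 2688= -442.50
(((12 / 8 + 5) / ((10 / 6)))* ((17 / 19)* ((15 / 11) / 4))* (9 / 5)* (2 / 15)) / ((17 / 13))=4563 / 20900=0.22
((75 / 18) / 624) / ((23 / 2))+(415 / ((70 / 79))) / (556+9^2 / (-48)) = 2260097611 / 2673045648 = 0.85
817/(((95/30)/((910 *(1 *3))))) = 704340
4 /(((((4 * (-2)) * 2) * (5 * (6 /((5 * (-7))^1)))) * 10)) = 7 /240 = 0.03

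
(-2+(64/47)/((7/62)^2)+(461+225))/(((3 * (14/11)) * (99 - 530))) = -10016974/20844453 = -0.48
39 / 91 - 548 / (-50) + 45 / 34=75637 / 5950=12.71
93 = 93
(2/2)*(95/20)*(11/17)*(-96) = -295.06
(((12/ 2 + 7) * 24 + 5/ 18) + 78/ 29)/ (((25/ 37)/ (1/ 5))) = 6083281/ 65250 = 93.23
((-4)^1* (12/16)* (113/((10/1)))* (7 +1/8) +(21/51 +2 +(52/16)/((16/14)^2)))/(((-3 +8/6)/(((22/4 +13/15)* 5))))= 4519.78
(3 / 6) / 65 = 1 / 130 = 0.01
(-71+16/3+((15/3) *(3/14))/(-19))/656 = -52447/523488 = -0.10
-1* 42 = -42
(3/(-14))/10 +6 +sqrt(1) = 977/140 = 6.98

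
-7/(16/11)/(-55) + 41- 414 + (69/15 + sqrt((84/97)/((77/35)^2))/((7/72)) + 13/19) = -111759/304 + 720 * sqrt(2037)/7469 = -363.28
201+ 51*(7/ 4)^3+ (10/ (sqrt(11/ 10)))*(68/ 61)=680*sqrt(110)/ 671+ 30357/ 64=484.96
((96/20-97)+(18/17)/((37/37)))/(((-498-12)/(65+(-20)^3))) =-1418.05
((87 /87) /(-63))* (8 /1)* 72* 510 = -32640 /7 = -4662.86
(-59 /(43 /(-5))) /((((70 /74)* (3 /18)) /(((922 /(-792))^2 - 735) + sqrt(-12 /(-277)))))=-251148122737 /7866936 + 26196* sqrt(831) /83377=-31915.46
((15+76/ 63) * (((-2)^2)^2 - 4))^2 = 37820.99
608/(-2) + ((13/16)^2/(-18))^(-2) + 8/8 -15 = 12151266/28561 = 425.45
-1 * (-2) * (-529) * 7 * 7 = -51842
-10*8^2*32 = -20480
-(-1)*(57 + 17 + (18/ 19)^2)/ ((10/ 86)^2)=49993262/ 9025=5539.42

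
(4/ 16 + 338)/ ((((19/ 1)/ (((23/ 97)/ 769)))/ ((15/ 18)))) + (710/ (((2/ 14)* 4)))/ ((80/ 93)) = 65507705467/ 45352544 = 1444.41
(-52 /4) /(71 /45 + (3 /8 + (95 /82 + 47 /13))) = -2494440 /1290719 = -1.93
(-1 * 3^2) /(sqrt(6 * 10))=-3 * sqrt(15) /10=-1.16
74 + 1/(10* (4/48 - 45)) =199424/2695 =74.00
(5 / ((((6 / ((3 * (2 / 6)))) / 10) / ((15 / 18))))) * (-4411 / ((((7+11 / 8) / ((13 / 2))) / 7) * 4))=-50175125 / 1206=-41604.58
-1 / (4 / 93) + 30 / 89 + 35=4303 / 356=12.09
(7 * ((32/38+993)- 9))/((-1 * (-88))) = 16373/209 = 78.34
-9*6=-54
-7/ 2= -3.50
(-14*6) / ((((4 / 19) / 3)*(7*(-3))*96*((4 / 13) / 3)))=741 / 128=5.79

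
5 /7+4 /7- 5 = -26 /7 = -3.71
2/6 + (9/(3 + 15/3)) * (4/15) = 19/30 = 0.63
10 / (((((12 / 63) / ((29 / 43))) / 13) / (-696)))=-13775580 / 43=-320362.33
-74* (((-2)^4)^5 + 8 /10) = -387973416 /5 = -77594683.20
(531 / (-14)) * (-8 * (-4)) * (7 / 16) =-531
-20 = -20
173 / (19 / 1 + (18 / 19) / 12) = 6574 / 725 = 9.07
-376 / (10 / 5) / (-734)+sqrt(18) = 4.50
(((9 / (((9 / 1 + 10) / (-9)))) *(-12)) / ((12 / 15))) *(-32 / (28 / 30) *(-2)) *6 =3499200 / 133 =26309.77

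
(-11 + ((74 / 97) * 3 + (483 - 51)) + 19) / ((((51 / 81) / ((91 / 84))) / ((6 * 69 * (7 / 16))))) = 3636652383 / 26384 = 137835.52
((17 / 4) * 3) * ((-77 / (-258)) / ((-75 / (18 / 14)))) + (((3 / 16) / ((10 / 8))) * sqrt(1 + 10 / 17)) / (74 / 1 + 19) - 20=-172561 / 8600 + 3 * sqrt(51) / 10540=-20.06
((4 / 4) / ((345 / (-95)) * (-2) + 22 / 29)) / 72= 551 / 318240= 0.00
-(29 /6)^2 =-841 /36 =-23.36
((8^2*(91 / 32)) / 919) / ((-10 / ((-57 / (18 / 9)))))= 5187 / 9190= 0.56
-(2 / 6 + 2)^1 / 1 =-7 / 3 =-2.33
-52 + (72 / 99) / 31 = -17724 / 341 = -51.98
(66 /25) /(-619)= -66 /15475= -0.00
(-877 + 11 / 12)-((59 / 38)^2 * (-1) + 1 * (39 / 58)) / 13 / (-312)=-49600666645 / 56616352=-876.08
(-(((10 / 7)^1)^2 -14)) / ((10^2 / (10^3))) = 5860 / 49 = 119.59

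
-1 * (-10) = 10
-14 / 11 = -1.27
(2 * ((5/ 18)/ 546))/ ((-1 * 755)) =-1/ 742014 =-0.00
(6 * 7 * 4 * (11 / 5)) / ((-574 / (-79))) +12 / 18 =31694 / 615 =51.53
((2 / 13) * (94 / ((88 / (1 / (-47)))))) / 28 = -1 / 8008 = -0.00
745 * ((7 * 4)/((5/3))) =12516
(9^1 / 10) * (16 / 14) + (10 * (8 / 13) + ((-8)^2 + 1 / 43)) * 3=4139169 / 19565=211.56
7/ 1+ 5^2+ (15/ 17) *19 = 829/ 17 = 48.76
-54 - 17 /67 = -3635 /67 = -54.25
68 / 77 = 0.88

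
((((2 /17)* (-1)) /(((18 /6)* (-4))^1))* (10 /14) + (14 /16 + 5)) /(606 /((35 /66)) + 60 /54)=251985 /49002704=0.01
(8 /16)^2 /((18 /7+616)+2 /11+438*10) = 77 /1539616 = 0.00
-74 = -74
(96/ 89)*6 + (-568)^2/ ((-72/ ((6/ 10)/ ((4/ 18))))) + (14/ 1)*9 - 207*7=-5969643/ 445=-13414.93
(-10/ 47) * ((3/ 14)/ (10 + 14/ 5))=-75/ 21056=-0.00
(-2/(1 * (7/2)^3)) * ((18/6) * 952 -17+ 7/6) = -136328/1029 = -132.49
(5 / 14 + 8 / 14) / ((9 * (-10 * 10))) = -13 / 12600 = -0.00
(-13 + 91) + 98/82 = 3247/41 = 79.20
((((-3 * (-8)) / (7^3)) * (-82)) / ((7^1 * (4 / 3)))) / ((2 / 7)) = -738 / 343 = -2.15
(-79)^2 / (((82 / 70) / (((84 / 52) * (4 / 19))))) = 18348540 / 10127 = 1811.84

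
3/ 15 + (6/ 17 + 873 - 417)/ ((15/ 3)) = 1555/ 17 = 91.47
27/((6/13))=117/2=58.50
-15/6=-5/2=-2.50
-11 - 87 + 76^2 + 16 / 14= 39754 / 7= 5679.14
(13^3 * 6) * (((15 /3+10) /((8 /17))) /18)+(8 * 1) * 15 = 23463.12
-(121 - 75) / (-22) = 23 / 11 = 2.09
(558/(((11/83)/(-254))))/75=-3921252/275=-14259.10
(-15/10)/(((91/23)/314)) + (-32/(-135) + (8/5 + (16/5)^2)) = -6570443/61425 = -106.97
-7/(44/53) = -371/44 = -8.43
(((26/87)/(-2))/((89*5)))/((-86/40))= 52/332949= 0.00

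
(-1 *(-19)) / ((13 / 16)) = 304 / 13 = 23.38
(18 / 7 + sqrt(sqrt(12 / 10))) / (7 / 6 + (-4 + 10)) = 6 * 5^(3 / 4) * 6^(1 / 4) / 215 + 108 / 301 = 0.50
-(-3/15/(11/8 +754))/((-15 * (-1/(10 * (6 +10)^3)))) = 65536/90645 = 0.72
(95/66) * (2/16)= 95/528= 0.18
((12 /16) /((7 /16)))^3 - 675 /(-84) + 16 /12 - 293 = -278.59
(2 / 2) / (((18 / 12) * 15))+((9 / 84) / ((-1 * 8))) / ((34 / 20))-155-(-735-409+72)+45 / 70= 78626773 / 85680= 917.68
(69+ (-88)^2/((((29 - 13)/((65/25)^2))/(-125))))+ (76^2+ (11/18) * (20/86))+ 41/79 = -12325026143/30573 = -403134.34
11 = 11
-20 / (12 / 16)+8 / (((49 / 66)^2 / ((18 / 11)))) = -21008 / 7203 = -2.92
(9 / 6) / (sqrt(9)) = 1 / 2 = 0.50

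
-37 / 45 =-0.82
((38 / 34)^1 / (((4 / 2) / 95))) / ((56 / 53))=95665 / 1904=50.24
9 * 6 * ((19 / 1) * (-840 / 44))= -19587.27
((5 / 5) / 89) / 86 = 1 / 7654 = 0.00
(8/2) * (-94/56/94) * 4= -2/7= -0.29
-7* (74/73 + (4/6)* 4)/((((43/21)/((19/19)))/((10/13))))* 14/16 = -53165/6278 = -8.47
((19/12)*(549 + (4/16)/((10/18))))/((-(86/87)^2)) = -526779693/591680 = -890.31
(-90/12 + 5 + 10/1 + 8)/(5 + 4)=31/18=1.72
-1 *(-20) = 20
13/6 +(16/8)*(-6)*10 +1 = -701/6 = -116.83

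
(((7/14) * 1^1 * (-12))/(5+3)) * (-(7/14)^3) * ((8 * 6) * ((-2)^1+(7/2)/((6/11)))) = 159/8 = 19.88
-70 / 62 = -1.13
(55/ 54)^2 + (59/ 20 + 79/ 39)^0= 5941/ 2916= 2.04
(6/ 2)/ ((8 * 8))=3/ 64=0.05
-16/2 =-8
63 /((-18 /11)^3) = -9317 /648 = -14.38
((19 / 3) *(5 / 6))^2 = 9025 / 324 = 27.85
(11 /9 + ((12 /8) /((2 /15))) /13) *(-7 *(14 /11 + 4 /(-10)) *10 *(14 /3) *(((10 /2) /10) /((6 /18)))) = -382984 /429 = -892.74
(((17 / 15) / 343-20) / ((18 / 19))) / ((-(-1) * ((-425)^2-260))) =-1954777 / 16703602650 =-0.00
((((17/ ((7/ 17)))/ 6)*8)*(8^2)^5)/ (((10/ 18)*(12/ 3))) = 930934161408/ 35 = 26598118897.37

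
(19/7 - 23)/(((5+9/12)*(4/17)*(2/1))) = -1207/161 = -7.50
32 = 32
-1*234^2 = -54756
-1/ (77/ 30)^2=-900/ 5929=-0.15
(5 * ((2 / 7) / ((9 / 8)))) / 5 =16 / 63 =0.25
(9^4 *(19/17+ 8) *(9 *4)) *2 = 73220760/17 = 4307103.53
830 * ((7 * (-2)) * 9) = -104580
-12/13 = -0.92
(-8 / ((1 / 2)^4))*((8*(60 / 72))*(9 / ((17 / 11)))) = -84480 / 17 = -4969.41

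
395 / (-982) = -395 / 982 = -0.40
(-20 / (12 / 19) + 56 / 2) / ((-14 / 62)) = 341 / 21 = 16.24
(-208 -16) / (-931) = 32 / 133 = 0.24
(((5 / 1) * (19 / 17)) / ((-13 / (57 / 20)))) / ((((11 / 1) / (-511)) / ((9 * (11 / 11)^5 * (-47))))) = -234093699 / 9724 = -24073.81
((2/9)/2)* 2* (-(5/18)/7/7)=-5/3969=-0.00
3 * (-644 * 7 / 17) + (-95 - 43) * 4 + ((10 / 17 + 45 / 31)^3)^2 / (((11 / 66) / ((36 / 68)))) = -407401047704140886262 / 364177082744155313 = -1118.69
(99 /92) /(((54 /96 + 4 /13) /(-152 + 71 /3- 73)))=-1036464 /4163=-248.97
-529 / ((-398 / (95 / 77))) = 50255 / 30646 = 1.64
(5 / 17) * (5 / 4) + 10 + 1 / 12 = 533 / 51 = 10.45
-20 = -20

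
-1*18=-18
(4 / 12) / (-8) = -1 / 24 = -0.04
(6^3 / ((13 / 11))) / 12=198 / 13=15.23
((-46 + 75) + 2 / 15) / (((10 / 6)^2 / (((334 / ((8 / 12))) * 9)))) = 5911299 / 125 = 47290.39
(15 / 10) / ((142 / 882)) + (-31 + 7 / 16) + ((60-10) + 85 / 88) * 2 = 1008255 / 12496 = 80.69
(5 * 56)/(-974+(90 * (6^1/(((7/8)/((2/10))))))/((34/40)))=-16660/49313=-0.34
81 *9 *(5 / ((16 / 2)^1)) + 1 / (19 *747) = 51733493 / 113544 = 455.63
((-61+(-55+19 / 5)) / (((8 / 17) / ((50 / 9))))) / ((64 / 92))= -365585 / 192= -1904.09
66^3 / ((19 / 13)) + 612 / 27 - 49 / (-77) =123350395 / 627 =196731.09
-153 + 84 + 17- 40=-92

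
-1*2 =-2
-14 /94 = -7 /47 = -0.15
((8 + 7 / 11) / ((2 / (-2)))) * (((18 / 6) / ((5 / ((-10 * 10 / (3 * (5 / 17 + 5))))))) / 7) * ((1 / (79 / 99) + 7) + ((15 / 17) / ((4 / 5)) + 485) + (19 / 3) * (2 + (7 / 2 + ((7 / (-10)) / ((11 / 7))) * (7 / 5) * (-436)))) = 189569598833 / 18066510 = 10492.87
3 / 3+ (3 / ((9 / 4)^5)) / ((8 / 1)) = 19811 / 19683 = 1.01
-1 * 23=-23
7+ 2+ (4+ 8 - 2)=19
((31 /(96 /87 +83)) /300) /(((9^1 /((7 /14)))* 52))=899 /684871200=0.00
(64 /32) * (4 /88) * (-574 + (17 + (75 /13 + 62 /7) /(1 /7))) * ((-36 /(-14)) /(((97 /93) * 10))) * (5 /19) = -4946670 /1844843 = -2.68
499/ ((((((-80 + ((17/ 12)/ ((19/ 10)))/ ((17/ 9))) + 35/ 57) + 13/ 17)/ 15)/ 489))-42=-7099767096/ 151603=-46831.31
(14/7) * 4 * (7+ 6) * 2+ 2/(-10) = 1039/5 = 207.80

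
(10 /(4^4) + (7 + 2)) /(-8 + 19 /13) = -15041 /10880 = -1.38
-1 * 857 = -857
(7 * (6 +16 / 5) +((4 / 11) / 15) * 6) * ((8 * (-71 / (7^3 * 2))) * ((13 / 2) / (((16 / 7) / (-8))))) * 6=3931980 / 539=7294.95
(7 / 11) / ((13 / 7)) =49 / 143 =0.34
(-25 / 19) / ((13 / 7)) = -175 / 247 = -0.71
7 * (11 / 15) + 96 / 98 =4493 / 735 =6.11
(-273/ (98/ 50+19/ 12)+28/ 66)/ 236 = -1343909/ 4139322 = -0.32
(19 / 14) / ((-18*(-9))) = 19 / 2268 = 0.01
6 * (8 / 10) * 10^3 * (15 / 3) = 24000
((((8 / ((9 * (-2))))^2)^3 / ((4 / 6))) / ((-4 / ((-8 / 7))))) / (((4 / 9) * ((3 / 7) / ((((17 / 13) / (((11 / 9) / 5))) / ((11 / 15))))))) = 0.13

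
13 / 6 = 2.17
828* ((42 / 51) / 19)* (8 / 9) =10304 / 323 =31.90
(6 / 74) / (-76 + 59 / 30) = -90 / 82177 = -0.00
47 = 47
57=57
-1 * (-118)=118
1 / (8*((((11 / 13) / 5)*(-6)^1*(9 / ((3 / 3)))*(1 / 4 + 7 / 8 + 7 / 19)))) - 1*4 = -540587 / 134838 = -4.01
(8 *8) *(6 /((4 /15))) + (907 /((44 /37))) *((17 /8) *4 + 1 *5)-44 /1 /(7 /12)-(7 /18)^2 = 581833841 /49896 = 11660.93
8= 8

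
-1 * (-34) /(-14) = -17 /7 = -2.43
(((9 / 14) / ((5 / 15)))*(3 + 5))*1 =108 / 7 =15.43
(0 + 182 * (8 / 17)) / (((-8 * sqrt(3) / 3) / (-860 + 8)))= 155064 * sqrt(3) / 17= 15798.75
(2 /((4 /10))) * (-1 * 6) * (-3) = 90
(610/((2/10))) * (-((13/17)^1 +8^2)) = -3358050/17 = -197532.35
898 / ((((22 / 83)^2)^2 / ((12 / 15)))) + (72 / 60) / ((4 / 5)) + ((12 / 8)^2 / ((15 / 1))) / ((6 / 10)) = 42618084693 / 292820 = 145543.63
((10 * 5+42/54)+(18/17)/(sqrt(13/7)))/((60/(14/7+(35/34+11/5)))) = 2667 * sqrt(91)/375700+406273/91800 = 4.49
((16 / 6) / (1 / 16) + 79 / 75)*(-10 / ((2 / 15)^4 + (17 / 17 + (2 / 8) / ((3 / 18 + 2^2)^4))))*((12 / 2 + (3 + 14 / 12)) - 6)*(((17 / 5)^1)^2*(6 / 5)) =-799563656250 / 31676869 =-25241.25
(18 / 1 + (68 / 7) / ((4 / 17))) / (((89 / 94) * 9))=39010 / 5607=6.96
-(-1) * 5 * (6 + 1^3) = 35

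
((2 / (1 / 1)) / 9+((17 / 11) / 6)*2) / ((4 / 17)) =1241 / 396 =3.13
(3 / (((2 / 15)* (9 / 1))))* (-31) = -155 / 2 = -77.50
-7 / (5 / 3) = -21 / 5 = -4.20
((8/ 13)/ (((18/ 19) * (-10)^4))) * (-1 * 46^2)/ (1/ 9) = -10051/ 8125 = -1.24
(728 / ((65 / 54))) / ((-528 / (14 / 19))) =-882 / 1045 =-0.84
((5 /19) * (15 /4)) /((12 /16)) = 25 /19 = 1.32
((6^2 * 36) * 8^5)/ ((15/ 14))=198180864/ 5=39636172.80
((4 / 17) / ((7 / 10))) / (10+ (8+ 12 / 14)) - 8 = -4478 / 561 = -7.98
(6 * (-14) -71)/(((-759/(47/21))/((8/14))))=29140/111573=0.26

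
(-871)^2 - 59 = 758582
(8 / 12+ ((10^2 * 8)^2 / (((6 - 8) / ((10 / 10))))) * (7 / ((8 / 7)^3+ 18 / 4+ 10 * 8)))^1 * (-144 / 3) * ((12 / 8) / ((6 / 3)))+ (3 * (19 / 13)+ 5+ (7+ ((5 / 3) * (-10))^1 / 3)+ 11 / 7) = 45305733345500 / 48313629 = 937742.30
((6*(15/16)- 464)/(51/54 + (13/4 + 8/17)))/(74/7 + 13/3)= -11782071/1787230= -6.59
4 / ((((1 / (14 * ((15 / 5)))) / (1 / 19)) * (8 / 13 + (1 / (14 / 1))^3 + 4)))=5992896 / 3128407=1.92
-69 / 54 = -23 / 18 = -1.28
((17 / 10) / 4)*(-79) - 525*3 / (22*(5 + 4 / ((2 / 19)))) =-666739 / 18920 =-35.24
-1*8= -8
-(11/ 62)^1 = -11/ 62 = -0.18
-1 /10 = -0.10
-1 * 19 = -19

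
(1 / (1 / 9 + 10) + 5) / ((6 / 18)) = 15.30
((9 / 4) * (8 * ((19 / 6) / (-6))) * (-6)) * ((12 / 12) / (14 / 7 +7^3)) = 19 / 115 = 0.17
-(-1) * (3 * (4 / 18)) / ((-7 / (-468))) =312 / 7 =44.57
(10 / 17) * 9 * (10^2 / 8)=66.18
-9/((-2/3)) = 27/2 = 13.50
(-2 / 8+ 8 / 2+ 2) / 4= 23 / 16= 1.44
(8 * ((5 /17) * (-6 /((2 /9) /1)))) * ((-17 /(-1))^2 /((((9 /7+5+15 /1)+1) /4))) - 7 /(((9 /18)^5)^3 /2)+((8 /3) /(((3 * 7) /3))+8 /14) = -126138676 /273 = -462046.43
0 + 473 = 473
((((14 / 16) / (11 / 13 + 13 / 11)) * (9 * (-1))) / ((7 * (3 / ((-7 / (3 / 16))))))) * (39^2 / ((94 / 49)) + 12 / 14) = 5479.40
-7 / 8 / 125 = -7 / 1000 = -0.01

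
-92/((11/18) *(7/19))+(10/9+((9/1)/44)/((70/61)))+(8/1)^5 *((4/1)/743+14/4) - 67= 2355973411843/20595960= 114390.08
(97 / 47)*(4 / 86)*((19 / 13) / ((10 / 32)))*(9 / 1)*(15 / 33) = 530784 / 289003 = 1.84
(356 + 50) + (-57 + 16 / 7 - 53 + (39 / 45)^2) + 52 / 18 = 52837 / 175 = 301.93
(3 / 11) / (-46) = -3 / 506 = -0.01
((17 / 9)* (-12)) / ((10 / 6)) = -68 / 5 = -13.60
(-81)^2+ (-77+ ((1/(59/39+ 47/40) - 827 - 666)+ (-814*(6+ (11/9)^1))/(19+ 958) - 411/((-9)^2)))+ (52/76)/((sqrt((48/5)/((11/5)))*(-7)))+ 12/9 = 4981.57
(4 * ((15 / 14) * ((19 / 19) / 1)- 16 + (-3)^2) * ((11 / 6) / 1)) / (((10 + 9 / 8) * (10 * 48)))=-913 / 112140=-0.01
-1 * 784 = -784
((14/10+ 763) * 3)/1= 11466/5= 2293.20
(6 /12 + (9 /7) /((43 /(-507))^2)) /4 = 4639825 /103544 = 44.81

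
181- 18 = 163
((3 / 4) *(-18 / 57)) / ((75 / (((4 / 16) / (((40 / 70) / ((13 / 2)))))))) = -273 / 30400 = -0.01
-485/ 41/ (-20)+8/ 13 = 2573/ 2132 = 1.21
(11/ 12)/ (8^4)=11/ 49152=0.00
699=699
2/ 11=0.18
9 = 9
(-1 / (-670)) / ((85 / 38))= 19 / 28475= 0.00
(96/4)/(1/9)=216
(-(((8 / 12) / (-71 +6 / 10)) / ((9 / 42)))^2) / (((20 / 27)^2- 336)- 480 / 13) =143325 / 27328514048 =0.00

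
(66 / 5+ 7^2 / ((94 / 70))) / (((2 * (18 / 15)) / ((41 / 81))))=478757 / 45684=10.48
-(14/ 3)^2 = -196/ 9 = -21.78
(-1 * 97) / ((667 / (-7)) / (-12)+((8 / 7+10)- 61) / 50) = -29100 / 2083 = -13.97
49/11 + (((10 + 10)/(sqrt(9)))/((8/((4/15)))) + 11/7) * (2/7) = 24095/4851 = 4.97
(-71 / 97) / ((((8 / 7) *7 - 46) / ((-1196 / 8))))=-21229 / 7372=-2.88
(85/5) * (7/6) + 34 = 323/6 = 53.83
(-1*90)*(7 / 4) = -315 / 2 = -157.50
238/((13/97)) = 23086/13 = 1775.85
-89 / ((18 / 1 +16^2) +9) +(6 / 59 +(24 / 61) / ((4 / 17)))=1486361 / 1018517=1.46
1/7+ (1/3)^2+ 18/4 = 599/126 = 4.75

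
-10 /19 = -0.53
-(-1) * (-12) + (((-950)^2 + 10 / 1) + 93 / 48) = 14439999 / 16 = 902499.94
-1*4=-4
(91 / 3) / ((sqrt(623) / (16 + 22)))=494 * sqrt(623) / 267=46.18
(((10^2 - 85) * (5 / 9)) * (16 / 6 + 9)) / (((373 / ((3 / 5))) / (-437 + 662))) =35.19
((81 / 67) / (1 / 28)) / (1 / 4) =9072 / 67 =135.40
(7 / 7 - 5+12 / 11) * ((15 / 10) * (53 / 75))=-848 / 275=-3.08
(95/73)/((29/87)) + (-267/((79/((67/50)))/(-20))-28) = 66.48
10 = 10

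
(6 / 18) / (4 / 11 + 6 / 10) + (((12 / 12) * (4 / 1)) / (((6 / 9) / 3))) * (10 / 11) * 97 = 2776745 / 1749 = 1587.62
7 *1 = 7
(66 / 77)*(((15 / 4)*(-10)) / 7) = -225 / 49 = -4.59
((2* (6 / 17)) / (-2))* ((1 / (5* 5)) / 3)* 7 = -14 / 425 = -0.03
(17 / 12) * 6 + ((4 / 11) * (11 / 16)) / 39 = 1327 / 156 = 8.51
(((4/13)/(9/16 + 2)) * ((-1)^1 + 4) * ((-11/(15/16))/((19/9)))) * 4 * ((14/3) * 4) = -7569408/50635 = -149.49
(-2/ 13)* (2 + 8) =-20/ 13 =-1.54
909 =909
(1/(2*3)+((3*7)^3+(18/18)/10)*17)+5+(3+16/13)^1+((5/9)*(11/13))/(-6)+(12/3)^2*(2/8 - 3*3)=552151147/3510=157308.02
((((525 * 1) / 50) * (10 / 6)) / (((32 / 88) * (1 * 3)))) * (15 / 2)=1925 / 16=120.31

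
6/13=0.46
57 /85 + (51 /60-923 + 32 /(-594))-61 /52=-302818387 /328185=-922.71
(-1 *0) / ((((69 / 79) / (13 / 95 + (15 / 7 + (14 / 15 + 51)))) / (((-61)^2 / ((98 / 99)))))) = 0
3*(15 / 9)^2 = 25 / 3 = 8.33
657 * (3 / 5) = 1971 / 5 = 394.20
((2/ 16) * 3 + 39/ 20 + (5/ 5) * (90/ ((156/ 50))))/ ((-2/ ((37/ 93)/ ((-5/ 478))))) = 47778729/ 80600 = 592.79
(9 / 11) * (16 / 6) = 24 / 11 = 2.18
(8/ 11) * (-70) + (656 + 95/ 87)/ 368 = -17300123/ 352176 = -49.12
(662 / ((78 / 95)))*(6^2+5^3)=5062645 / 39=129811.41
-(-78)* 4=312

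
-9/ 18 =-0.50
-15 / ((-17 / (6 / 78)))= 15 / 221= 0.07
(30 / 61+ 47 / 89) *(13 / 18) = 71981 / 97722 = 0.74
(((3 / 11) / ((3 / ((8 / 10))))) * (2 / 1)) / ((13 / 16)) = 128 / 715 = 0.18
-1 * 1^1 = -1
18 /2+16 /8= 11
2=2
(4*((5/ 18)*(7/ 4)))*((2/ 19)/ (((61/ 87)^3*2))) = 2560845/ 8625278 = 0.30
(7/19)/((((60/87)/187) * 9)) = 37961/3420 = 11.10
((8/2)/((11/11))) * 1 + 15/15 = 5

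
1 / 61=0.02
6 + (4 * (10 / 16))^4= 721 / 16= 45.06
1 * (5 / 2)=5 / 2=2.50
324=324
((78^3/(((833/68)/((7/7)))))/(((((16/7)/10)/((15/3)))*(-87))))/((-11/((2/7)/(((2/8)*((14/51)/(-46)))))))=-18554983200/109417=-169580.44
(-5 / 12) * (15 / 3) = -25 / 12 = -2.08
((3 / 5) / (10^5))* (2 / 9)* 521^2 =271441 / 750000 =0.36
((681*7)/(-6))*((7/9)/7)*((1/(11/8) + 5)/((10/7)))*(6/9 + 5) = -1323637/660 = -2005.51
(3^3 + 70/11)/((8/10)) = 1835/44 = 41.70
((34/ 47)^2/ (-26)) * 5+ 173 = 4965151/ 28717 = 172.90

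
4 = 4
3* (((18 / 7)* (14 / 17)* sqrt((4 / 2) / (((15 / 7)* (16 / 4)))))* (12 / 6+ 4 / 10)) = 216* sqrt(210) / 425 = 7.37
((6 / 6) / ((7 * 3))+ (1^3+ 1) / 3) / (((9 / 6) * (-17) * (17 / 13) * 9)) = -130 / 54621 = -0.00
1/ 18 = 0.06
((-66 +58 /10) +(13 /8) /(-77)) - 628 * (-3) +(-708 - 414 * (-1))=4711719 /3080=1529.78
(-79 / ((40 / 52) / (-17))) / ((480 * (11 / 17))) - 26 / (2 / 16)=-10685597 / 52800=-202.38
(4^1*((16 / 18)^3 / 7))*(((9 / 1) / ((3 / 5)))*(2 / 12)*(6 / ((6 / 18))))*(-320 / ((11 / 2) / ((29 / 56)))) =-23756800 / 43659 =-544.14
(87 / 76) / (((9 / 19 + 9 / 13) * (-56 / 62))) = -11687 / 10752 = -1.09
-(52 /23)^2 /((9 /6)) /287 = -5408 /455469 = -0.01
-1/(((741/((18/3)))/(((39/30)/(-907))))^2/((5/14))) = -1/20788340230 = -0.00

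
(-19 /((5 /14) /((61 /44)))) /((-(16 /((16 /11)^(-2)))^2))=10798403 /167772160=0.06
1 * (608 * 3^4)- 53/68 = 49247.22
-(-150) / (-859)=-150 / 859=-0.17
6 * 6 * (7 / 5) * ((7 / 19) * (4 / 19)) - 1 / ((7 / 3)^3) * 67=-845037 / 619115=-1.36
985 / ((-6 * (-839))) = 985 / 5034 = 0.20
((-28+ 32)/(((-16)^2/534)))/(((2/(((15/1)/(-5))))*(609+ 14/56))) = -801/38992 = -0.02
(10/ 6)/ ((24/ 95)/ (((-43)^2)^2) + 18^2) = 1623930475/ 315692084412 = 0.01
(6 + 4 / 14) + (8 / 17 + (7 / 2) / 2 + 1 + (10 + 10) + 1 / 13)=183061 / 6188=29.58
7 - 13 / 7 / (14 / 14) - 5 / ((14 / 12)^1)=6 / 7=0.86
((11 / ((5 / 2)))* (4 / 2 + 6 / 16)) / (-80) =-0.13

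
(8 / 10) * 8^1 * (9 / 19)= 3.03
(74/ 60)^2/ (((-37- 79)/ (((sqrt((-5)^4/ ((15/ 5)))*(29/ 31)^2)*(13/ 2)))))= -516113*sqrt(3)/ 830304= -1.08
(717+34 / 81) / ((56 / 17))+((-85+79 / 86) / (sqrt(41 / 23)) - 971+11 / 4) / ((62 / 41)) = -29705567 / 70308 - 7231 * sqrt(943) / 5332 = -464.15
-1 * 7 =-7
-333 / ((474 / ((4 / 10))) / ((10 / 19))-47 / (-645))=-429570 / 2904529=-0.15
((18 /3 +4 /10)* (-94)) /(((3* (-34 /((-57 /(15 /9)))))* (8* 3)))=-3572 /425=-8.40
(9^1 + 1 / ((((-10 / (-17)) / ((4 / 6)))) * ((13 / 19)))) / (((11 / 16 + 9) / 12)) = 132992 / 10075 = 13.20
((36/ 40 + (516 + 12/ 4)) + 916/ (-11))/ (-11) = -39.69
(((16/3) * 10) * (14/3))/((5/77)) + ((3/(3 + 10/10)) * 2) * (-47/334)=23042059/6012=3832.68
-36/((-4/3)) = 27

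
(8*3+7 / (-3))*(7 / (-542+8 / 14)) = -637 / 2274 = -0.28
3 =3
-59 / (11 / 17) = -91.18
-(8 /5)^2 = -64 /25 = -2.56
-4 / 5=-0.80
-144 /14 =-72 /7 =-10.29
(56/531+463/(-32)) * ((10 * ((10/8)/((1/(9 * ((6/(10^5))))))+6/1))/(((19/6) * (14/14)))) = -1027740871/3776000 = -272.18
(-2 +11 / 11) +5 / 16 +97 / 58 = 457 / 464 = 0.98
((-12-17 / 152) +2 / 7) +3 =-9391 / 1064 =-8.83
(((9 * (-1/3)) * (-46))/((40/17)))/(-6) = -391/40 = -9.78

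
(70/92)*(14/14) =35/46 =0.76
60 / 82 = 30 / 41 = 0.73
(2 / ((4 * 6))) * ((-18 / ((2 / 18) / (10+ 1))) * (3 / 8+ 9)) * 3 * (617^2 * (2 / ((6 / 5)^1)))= -42399237375 / 16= -2649952335.94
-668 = -668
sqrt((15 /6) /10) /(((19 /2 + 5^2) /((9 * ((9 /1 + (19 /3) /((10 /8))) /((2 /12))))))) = 1266 /115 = 11.01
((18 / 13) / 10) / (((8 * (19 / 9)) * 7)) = 81 / 69160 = 0.00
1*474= 474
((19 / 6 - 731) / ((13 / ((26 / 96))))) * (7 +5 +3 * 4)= -4367 / 12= -363.92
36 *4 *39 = 5616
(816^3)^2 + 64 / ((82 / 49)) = 12103885570657224224 / 41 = 295216721235542054.24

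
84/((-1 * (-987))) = 4/47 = 0.09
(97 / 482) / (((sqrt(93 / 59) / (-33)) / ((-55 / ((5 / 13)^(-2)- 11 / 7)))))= 10269875* sqrt(5487) / 13567336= 56.07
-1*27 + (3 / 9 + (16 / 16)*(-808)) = -2504 / 3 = -834.67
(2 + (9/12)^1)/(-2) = -11/8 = -1.38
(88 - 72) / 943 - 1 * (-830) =782706 / 943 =830.02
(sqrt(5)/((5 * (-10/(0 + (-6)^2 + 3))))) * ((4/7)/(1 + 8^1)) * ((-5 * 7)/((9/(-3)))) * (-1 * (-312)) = -2704 * sqrt(5)/15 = -403.09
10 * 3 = 30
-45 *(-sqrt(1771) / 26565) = 3 *sqrt(1771) / 1771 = 0.07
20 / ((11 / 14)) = 280 / 11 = 25.45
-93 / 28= -3.32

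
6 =6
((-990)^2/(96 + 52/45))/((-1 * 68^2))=-11026125/5054032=-2.18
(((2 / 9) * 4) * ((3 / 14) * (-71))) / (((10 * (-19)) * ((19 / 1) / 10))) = 284 / 7581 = 0.04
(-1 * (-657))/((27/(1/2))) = 73/6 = 12.17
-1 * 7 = -7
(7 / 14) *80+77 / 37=1557 / 37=42.08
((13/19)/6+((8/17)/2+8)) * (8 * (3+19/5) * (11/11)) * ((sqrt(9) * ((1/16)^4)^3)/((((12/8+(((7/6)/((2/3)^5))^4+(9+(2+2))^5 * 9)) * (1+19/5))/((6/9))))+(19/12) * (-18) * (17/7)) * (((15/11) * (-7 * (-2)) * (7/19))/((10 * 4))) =-56413741046882268940584255541/10205343264750280491663360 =-5527.86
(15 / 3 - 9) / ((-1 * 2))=2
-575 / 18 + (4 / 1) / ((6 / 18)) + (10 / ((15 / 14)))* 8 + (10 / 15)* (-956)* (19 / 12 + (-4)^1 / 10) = -62951 / 90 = -699.46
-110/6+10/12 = -35/2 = -17.50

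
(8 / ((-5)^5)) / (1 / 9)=-72 / 3125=-0.02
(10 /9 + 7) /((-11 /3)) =-73 /33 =-2.21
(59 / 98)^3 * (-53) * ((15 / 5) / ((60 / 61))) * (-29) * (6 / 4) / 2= 57767156709 / 75295360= 767.21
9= 9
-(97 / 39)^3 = -912673 / 59319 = -15.39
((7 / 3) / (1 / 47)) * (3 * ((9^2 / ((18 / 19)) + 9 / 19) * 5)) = 5374215 / 38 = 141426.71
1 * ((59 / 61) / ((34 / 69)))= 4071 / 2074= 1.96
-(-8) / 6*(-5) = -6.67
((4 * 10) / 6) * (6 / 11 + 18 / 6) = 260 / 11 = 23.64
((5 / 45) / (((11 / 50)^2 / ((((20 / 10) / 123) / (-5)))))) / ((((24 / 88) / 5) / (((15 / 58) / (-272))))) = 3125 / 24013044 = 0.00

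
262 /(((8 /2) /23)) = 3013 /2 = 1506.50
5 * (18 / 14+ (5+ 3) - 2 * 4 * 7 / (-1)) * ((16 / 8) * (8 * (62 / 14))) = 1133360 / 49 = 23129.80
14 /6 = 7 /3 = 2.33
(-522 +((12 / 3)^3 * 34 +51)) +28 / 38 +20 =1725.74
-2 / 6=-1 / 3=-0.33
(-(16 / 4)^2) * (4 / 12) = -16 / 3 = -5.33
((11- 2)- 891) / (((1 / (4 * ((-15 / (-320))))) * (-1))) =1323 / 8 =165.38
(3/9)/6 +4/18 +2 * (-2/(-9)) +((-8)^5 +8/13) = -7667399/234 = -32766.66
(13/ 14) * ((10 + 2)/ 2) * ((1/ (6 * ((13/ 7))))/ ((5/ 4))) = 2/ 5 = 0.40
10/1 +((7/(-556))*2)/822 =2285153/228516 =10.00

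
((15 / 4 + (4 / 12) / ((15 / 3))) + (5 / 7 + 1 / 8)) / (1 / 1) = 3911 / 840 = 4.66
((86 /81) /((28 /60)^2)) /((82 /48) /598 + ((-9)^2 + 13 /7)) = 10285600 /174813387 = 0.06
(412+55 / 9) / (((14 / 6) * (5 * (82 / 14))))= 3763 / 615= 6.12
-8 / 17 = -0.47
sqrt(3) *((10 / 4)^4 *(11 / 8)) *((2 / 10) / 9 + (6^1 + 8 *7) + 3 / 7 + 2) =13957625 *sqrt(3) / 4032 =5995.86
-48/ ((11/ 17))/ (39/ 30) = -8160/ 143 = -57.06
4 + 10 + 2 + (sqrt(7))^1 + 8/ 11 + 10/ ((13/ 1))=sqrt(7) + 2502/ 143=20.14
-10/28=-5/14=-0.36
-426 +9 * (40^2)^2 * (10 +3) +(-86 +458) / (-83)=24860124270 / 83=299519569.52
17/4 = 4.25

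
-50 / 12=-25 / 6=-4.17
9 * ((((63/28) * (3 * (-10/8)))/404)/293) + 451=854171137/1893952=451.00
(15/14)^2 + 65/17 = 16565/3332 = 4.97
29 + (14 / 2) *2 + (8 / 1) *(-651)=-5165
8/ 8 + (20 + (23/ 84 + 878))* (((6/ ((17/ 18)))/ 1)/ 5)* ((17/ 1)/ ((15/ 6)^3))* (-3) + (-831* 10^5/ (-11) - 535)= 72671504034/ 9625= 7550286.13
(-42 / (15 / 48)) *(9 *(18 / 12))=-9072 / 5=-1814.40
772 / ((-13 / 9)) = -6948 / 13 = -534.46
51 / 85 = 3 / 5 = 0.60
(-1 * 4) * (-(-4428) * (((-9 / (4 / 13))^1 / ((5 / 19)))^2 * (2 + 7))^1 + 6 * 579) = -49234793427 / 25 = -1969391737.08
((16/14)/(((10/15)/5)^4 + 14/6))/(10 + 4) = 202500/5788909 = 0.03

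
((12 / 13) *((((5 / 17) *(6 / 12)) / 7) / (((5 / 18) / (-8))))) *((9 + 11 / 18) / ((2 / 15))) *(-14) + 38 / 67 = 8353918 / 14807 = 564.19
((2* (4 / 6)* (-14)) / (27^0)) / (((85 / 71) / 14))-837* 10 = -2190014 / 255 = -8588.29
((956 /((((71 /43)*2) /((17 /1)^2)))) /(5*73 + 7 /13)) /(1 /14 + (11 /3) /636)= 14324565619 /4831266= 2964.97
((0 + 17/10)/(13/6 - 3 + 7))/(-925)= -51/171125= -0.00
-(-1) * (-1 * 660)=-660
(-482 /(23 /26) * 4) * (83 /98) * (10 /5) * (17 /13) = -5440816 /1127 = -4827.70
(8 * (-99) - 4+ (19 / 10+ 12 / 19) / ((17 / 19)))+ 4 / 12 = -404347 / 510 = -792.84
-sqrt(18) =-3 * sqrt(2) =-4.24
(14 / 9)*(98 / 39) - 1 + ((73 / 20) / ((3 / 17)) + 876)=6315137 / 7020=899.59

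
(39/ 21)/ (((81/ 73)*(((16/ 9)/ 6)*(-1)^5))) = -949/ 168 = -5.65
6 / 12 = 0.50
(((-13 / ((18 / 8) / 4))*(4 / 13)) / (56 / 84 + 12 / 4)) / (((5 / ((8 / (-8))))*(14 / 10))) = 64 / 231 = 0.28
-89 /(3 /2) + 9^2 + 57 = 236 /3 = 78.67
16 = 16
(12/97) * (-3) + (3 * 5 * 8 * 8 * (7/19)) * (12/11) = 7814556/20273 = 385.47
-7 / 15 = -0.47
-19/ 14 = -1.36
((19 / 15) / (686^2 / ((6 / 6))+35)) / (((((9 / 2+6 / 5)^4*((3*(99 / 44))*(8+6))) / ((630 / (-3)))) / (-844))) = 33760000 / 7059762909423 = 0.00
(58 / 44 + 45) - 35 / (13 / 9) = 6317 / 286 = 22.09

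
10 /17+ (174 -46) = 128.59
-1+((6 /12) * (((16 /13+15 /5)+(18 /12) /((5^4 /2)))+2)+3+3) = 65957 /8125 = 8.12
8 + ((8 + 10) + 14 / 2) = 33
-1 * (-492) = 492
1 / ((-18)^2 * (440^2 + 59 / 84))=7 / 439086393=0.00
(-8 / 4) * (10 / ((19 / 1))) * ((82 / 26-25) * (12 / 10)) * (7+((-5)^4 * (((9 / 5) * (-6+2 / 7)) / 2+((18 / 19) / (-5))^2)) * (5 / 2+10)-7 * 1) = -1100993.74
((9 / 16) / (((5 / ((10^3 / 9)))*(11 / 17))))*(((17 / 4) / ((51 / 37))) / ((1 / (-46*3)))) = -8219.89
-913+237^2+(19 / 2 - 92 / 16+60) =221279 / 4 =55319.75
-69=-69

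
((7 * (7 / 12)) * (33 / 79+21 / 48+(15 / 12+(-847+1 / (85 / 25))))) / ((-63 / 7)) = 32936673 / 85952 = 383.20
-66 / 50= -33 / 25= -1.32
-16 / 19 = -0.84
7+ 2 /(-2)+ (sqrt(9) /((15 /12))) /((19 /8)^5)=74676186 /12380495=6.03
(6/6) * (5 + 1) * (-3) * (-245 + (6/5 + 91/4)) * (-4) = -79578/5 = -15915.60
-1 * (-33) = 33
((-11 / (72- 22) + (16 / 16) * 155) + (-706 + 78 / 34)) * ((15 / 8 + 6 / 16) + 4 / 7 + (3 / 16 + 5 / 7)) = -2043.77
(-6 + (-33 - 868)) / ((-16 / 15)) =13605 / 16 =850.31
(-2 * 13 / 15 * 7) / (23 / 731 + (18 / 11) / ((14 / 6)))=-10244234 / 618675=-16.56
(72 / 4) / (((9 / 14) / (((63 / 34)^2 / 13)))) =27783 / 3757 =7.39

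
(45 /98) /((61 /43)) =1935 /5978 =0.32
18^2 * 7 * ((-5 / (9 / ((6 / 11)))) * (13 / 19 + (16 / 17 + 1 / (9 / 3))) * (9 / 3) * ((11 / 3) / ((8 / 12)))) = -7174440 / 323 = -22211.89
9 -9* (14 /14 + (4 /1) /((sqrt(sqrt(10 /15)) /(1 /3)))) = -6* 2^(3 /4)* 3^(1 /4) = -13.28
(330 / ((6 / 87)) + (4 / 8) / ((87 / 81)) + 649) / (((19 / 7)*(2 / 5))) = 11031965 / 2204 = 5005.43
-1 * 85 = -85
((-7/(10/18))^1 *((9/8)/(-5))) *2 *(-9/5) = -5103/500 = -10.21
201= 201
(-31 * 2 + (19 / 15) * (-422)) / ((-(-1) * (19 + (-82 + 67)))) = -2237 / 15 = -149.13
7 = 7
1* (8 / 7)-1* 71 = -489 / 7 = -69.86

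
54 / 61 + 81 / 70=8721 / 4270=2.04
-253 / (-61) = 253 / 61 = 4.15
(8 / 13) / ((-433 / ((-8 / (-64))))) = -1 / 5629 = -0.00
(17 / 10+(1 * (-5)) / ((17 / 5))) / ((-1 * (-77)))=39 / 13090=0.00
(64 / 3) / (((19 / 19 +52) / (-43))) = -2752 / 159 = -17.31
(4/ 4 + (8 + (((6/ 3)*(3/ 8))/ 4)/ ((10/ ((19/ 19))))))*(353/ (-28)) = -509379/ 4480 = -113.70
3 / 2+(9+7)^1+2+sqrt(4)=43 / 2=21.50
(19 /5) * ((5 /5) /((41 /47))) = 4.36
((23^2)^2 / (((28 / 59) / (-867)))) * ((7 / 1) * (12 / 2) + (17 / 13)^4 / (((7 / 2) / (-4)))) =-55317509117127759 / 2798978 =-19763466921.54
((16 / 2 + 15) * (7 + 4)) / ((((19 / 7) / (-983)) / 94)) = -163643942 / 19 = -8612839.05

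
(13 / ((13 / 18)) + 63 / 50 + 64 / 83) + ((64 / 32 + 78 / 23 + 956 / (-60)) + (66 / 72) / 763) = 4146958441 / 436970100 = 9.49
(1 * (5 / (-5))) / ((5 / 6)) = -6 / 5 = -1.20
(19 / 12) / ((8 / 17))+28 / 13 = 6887 / 1248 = 5.52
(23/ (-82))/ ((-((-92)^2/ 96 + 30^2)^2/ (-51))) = -21114/ 1441274681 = -0.00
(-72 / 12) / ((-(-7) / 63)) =-54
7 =7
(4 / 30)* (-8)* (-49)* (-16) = -12544 / 15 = -836.27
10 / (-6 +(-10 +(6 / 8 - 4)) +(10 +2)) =-40 / 29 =-1.38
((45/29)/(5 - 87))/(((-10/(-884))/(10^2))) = -198900/1189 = -167.28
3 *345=1035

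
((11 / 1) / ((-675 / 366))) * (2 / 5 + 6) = -42944 / 1125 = -38.17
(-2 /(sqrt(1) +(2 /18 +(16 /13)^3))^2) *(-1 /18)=43441281 /3461439556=0.01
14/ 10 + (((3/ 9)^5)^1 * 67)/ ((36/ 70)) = 42343/ 21870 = 1.94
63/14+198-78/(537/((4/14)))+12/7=511657/2506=204.17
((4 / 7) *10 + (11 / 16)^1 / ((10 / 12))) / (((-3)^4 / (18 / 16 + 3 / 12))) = 20141 / 181440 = 0.11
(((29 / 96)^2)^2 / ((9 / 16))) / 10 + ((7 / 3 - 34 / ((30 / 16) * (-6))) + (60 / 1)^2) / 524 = 430714013939 / 62586224640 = 6.88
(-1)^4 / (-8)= -1 / 8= -0.12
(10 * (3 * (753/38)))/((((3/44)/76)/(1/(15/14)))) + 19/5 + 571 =619038.80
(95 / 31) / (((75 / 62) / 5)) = 38 / 3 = 12.67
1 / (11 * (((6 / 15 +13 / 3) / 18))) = 270 / 781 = 0.35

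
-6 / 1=-6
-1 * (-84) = 84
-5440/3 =-1813.33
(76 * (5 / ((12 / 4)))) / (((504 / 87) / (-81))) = -24795 / 14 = -1771.07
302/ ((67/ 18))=5436/ 67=81.13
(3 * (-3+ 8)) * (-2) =-30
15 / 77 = 0.19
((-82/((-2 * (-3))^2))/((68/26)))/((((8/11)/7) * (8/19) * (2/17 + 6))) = -59983/18432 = -3.25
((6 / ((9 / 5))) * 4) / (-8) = -5 / 3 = -1.67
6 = 6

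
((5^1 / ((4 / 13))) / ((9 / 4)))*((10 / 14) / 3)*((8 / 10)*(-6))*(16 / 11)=-8320 / 693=-12.01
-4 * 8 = -32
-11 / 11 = -1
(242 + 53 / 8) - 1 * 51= 1581 / 8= 197.62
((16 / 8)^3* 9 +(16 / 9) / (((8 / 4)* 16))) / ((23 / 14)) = 9079 / 207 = 43.86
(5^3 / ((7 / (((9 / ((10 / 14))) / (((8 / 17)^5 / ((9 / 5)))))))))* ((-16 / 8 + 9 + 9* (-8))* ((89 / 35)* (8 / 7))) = -665323692345 / 200704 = -3314949.84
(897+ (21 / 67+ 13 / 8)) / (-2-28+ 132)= 28343 / 3216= 8.81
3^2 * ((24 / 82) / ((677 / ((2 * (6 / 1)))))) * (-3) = -0.14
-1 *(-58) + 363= 421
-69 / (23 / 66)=-198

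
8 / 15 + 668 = 10028 / 15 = 668.53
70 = 70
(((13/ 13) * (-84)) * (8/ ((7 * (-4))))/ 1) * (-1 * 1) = -24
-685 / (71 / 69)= -47265 / 71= -665.70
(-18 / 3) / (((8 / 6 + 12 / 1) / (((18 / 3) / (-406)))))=27 / 4060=0.01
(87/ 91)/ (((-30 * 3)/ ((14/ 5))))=-29/ 975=-0.03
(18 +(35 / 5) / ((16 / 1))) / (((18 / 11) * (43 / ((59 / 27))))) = 191455 / 334368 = 0.57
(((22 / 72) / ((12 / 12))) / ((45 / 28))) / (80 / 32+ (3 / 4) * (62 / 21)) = 49 / 1215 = 0.04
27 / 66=9 / 22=0.41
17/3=5.67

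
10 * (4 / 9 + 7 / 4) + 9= 557 / 18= 30.94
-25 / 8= -3.12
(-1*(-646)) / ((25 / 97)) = 62662 / 25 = 2506.48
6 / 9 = 2 / 3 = 0.67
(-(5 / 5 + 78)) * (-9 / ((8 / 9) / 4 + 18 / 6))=6399 / 29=220.66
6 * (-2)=-12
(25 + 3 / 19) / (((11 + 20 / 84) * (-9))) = -1673 / 6726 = -0.25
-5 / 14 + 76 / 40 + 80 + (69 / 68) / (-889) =24646799 / 302260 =81.54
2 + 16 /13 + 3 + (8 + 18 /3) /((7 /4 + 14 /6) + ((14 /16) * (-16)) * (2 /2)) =4.82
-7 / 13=-0.54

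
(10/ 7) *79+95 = 1455/ 7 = 207.86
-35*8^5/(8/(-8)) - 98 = 1146782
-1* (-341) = 341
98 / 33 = 2.97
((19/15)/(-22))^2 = 361/108900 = 0.00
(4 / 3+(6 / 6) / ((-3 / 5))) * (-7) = 7 / 3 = 2.33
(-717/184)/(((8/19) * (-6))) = 4541/2944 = 1.54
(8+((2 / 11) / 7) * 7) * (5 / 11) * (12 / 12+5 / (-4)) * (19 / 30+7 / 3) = -1335 / 484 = -2.76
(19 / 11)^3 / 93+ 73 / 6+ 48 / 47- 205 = -2231204005 / 11635602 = -191.76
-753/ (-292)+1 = 1045/ 292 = 3.58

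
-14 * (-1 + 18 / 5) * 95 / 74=-1729 / 37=-46.73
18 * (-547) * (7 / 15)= -22974 / 5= -4594.80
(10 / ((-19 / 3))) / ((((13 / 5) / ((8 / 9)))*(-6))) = 200 / 2223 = 0.09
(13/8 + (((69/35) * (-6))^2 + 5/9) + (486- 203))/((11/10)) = 37493437/97020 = 386.45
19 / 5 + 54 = 289 / 5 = 57.80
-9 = -9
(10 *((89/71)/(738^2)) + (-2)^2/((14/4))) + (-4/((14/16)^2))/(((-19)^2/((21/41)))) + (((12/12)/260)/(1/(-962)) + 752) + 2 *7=93252108376663/122147990685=763.44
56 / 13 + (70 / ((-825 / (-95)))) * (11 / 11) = 5306 / 429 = 12.37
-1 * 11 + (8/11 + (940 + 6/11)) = 10233/11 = 930.27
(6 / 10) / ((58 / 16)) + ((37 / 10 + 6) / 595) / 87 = 0.17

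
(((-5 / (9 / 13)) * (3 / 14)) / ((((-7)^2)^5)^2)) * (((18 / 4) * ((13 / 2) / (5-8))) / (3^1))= 845 / 13405100737998816168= 0.00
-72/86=-36/43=-0.84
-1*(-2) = 2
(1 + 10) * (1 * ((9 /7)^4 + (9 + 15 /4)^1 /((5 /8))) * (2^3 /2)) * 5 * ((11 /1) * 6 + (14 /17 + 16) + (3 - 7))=401146.70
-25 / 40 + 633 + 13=5163 / 8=645.38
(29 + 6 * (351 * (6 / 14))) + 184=7809 / 7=1115.57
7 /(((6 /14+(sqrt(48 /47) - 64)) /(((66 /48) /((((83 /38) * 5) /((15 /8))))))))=-58415595 /2246691808 - 19551 * sqrt(141) /561672952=-0.03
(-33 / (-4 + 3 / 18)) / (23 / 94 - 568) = -18612 / 1227487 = -0.02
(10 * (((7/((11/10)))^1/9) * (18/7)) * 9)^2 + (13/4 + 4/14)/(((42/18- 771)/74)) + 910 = 108153621571/3906364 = 27686.52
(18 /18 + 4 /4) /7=2 /7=0.29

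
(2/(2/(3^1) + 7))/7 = 6/161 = 0.04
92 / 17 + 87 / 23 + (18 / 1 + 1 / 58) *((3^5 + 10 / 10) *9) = 448741565 / 11339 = 39575.06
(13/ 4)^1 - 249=-983/ 4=-245.75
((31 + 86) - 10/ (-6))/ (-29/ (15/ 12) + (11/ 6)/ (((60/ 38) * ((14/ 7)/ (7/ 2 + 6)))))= -85440/ 12733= -6.71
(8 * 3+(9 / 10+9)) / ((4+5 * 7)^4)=113 / 7711470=0.00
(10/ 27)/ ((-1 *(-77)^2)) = -10/ 160083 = -0.00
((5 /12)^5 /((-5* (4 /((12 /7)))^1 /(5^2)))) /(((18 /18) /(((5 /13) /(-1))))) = 78125 /7547904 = 0.01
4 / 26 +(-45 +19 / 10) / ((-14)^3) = 60483 / 356720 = 0.17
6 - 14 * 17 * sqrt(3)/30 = 6 - 119 * sqrt(3)/15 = -7.74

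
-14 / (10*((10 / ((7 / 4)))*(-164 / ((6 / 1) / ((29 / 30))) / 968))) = 53361 / 5945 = 8.98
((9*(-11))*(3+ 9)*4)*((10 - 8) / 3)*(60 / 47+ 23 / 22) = -345744 / 47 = -7356.26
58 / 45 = 1.29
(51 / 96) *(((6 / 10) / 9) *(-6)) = -17 / 80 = -0.21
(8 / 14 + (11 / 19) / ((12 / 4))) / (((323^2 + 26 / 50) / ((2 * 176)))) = 22000 / 8530221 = 0.00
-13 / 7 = -1.86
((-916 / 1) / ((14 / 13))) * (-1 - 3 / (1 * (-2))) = -2977 / 7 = -425.29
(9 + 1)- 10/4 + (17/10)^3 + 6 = 18413/1000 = 18.41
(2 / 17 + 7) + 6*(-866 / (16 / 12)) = -66128 / 17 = -3889.88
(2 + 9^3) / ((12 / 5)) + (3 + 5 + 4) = 3799 / 12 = 316.58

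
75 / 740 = 15 / 148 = 0.10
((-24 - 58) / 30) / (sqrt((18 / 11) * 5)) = -41 * sqrt(110) / 450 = -0.96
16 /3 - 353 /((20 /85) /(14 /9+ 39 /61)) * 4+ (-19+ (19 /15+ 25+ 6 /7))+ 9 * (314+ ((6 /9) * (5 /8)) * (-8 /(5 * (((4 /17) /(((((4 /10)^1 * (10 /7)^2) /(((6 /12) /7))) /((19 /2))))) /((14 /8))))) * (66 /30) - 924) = -6851273434 /365085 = -18766.24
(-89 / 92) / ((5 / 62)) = -2759 / 230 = -12.00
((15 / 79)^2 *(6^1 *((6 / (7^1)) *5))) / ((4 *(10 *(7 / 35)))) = 10125 / 87374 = 0.12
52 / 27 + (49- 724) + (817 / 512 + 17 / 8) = -9253141 / 13824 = -669.35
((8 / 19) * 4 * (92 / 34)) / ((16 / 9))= 828 / 323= 2.56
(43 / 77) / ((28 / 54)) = 1161 / 1078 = 1.08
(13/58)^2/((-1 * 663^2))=-1/8749764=-0.00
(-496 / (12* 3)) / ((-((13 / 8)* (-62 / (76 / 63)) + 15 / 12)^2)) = 11459584 / 5629050729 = 0.00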